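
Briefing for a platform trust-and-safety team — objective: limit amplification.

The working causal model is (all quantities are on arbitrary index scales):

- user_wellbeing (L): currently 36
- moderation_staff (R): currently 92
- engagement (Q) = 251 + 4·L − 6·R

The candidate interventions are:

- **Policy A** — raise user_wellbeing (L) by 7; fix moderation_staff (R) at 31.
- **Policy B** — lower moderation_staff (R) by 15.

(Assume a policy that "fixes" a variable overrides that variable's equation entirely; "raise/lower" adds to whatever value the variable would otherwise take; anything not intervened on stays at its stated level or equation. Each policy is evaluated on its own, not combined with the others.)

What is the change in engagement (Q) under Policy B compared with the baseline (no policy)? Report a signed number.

Baseline:
  L = 36
  R = 92
  Q = 251 + 4·36 − 6·92 = -157
Policy B (R − 15):
  L = 36
  R = 92 − 15 = 77
  Q = 251 + 4·36 − 6·77 = -67
Change in Q: -67 − (-157) = 90

90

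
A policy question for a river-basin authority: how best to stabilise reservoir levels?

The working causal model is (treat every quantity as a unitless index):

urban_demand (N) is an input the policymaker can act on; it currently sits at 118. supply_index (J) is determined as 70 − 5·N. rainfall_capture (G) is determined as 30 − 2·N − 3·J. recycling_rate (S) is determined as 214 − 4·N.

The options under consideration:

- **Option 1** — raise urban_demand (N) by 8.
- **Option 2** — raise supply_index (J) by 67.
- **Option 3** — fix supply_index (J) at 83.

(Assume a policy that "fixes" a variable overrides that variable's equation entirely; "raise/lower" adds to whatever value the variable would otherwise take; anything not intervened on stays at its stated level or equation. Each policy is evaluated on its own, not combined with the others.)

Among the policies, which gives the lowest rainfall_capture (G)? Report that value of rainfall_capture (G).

-455

Option 1 (N + 8):
  N = 118 + 8 = 126
  J = 70 − 5·126 = -560
  G = 30 − 2·126 − 3·(-560) = 1458
Option 2 (J + 67):
  N = 118
  J = 70 − 5·118 (+67 from intervention) = -453
  G = 30 − 2·118 − 3·(-453) = 1153
Option 3 (J := 83):
  N = 118
  J = 83
  G = 30 − 2·118 − 3·83 = -455
Comparing — Option 1: G=1458, Option 2: G=1153, Option 3: G=-455. Lowest is -455 (Option 3).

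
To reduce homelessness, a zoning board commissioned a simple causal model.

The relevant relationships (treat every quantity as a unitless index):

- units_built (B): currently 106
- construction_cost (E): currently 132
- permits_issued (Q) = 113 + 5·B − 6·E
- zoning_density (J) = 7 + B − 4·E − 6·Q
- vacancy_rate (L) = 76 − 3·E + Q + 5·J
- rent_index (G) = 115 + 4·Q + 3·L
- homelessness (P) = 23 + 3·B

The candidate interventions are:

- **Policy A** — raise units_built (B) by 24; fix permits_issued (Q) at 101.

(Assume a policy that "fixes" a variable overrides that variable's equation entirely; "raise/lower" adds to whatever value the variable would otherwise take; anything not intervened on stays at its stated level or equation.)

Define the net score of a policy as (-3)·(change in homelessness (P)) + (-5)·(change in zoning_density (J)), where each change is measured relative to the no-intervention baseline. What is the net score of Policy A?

7164

Baseline:
  B = 106
  E = 132
  Q = 113 + 5·106 − 6·132 = -149
  J = 7 + 106 − 4·132 − 6·(-149) = 479
  P = 23 + 3·106 = 341
Policy A (B + 24, Q := 101):
  B = 106 + 24 = 130
  E = 132
  Q = 101
  J = 7 + 130 − 4·132 − 6·101 = -997
  P = 23 + 3·130 = 413
ΔP = 413 − 341 = 72; ΔJ = -997 − 479 = -1476
Score = (-3)·72 + (-5)·(-1476) = 7164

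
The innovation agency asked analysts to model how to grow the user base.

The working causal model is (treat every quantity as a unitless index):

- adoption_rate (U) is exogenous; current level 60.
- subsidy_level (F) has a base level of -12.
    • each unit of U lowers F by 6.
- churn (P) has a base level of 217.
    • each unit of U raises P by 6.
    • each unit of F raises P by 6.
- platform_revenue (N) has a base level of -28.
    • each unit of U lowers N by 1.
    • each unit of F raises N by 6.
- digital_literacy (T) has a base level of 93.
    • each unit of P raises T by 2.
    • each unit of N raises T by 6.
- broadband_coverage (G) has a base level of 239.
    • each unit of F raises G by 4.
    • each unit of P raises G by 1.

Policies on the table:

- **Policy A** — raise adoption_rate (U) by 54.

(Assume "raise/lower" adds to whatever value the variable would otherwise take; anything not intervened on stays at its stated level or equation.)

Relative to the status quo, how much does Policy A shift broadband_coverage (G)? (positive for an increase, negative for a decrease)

-2916

Baseline:
  U = 60
  F = -12 − 6·60 = -372
  P = 217 + 6·60 + 6·(-372) = -1655
  G = 239 + 4·(-372) + (-1655) = -2904
Policy A (U + 54):
  U = 60 + 54 = 114
  F = -12 − 6·114 = -696
  P = 217 + 6·114 + 6·(-696) = -3275
  G = 239 + 4·(-696) + (-3275) = -5820
Change in G: -5820 − (-2904) = -2916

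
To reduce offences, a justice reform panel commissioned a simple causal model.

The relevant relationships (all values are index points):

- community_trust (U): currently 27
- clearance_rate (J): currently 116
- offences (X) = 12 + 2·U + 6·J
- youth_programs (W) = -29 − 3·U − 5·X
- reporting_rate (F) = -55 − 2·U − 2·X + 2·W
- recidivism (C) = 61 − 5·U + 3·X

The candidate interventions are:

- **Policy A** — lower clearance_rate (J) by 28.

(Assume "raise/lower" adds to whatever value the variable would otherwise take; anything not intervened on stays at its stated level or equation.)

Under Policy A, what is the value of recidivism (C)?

1708

Policy A (J − 28):
  U = 27
  J = 116 − 28 = 88
  X = 12 + 2·27 + 6·88 = 594
  C = 61 − 5·27 + 3·594 = 1708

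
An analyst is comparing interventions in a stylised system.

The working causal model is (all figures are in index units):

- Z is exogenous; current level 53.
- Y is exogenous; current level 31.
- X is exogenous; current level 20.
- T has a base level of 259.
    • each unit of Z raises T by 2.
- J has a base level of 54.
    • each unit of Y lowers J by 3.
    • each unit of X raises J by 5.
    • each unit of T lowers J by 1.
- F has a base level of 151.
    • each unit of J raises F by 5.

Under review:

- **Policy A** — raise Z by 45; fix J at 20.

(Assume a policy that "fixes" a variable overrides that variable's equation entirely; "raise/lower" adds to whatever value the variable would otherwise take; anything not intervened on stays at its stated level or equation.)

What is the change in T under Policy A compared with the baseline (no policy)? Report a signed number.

Baseline:
  Z = 53
  T = 259 + 2·53 = 365
Policy A (Z + 45, J := 20):
  Z = 53 + 45 = 98
  T = 259 + 2·98 = 455
Change in T: 455 − 365 = 90

90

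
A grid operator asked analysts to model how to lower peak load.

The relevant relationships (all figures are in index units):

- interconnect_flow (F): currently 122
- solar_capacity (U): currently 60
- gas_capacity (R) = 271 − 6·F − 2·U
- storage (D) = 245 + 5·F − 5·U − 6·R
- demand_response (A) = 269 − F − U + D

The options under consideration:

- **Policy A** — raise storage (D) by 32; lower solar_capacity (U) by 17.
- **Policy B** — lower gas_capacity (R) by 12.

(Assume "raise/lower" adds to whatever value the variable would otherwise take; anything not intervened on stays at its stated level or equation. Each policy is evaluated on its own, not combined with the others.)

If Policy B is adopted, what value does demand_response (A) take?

4200

Policy B (R − 12):
  F = 122
  U = 60
  R = 271 − 6·122 − 2·60 (−12 from intervention) = -593
  D = 245 + 5·122 − 5·60 − 6·(-593) = 4113
  A = 269 − 122 − 60 + 4113 = 4200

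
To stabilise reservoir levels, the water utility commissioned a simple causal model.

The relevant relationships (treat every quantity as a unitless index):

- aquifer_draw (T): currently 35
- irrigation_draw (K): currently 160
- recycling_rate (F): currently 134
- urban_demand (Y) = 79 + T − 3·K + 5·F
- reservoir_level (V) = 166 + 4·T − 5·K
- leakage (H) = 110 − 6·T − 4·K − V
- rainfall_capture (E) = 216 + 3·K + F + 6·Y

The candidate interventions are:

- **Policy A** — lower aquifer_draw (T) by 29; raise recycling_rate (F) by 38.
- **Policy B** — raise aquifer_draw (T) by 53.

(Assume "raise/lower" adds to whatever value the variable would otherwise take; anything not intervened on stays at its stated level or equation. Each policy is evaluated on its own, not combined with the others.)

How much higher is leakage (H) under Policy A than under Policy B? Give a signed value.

Policy A (T − 29, F + 38):
  T = 35 − 29 = 6
  K = 160
  V = 166 + 4·6 − 5·160 = -610
  H = 110 − 6·6 − 4·160 − (-610) = 44
Policy B (T + 53):
  T = 35 + 53 = 88
  K = 160
  V = 166 + 4·88 − 5·160 = -282
  H = 110 − 6·88 − 4·160 − (-282) = -776
H: 44 − (-776) = 820

820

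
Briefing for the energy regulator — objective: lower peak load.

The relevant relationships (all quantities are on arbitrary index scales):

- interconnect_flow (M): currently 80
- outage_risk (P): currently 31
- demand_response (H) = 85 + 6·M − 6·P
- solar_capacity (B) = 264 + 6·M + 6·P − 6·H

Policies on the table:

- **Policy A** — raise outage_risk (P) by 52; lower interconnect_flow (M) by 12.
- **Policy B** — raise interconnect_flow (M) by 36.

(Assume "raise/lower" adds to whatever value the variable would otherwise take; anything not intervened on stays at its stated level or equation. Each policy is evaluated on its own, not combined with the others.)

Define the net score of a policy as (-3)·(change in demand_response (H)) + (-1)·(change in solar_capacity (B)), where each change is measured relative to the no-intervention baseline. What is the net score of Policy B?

Baseline:
  M = 80
  P = 31
  H = 85 + 6·80 − 6·31 = 379
  B = 264 + 6·80 + 6·31 − 6·379 = -1344
Policy B (M + 36):
  M = 80 + 36 = 116
  P = 31
  H = 85 + 6·116 − 6·31 = 595
  B = 264 + 6·116 + 6·31 − 6·595 = -2424
ΔH = 595 − 379 = 216; ΔB = -2424 − (-1344) = -1080
Score = (-3)·216 + (-1)·(-1080) = 432

432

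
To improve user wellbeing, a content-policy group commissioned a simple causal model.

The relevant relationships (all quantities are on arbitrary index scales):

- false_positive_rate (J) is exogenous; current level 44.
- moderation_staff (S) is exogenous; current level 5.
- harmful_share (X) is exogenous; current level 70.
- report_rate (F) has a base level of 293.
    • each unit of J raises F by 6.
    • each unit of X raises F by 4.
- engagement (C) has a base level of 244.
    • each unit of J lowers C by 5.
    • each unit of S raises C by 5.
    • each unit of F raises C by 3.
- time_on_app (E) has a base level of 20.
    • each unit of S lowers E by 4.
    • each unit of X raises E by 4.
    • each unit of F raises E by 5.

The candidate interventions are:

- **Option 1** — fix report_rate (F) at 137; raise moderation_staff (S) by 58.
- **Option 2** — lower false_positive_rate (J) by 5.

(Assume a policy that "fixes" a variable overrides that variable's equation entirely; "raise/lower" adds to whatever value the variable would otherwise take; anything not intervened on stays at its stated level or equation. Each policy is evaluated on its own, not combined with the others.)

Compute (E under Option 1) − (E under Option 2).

Option 1 (F := 137, S + 58):
  J = 44
  S = 5 + 58 = 63
  X = 70
  F = 137
  E = 20 − 4·63 + 4·70 + 5·137 = 733
Option 2 (J − 5):
  J = 44 − 5 = 39
  S = 5
  X = 70
  F = 293 + 6·39 + 4·70 = 807
  E = 20 − 4·5 + 4·70 + 5·807 = 4315
E: 733 − 4315 = -3582

-3582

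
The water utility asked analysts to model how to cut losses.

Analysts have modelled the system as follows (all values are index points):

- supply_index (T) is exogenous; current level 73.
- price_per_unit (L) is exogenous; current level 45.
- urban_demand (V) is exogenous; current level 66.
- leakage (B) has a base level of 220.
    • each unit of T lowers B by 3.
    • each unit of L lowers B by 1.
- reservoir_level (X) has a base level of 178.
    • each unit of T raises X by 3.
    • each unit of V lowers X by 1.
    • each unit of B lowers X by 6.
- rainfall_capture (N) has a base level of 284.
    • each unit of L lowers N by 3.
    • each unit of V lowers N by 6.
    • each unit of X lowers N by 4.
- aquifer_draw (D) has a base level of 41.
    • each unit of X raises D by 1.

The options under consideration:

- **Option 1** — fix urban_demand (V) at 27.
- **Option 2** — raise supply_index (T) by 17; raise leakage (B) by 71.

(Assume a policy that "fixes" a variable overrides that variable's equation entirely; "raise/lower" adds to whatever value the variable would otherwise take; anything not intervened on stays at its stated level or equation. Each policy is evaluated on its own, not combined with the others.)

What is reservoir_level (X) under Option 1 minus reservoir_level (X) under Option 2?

108

Option 1 (V := 27):
  T = 73
  L = 45
  V = 27
  B = 220 − 3·73 − 45 = -44
  X = 178 + 3·73 − 27 − 6·(-44) = 634
Option 2 (T + 17, B + 71):
  T = 73 + 17 = 90
  L = 45
  V = 66
  B = 220 − 3·90 − 45 (+71 from intervention) = -24
  X = 178 + 3·90 − 66 − 6·(-24) = 526
X: 634 − 526 = 108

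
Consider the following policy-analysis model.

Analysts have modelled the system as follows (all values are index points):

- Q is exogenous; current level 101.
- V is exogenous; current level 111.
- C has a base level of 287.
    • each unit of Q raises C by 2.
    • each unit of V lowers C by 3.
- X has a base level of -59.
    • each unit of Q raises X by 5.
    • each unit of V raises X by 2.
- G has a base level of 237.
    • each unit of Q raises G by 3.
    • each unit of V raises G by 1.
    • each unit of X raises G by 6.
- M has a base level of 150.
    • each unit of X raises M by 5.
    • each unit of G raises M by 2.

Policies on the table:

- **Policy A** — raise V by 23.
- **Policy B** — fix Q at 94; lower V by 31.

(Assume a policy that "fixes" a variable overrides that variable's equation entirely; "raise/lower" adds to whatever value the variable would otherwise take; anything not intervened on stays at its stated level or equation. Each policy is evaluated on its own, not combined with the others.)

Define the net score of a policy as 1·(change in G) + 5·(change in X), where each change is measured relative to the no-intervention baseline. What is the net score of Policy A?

529

Baseline:
  Q = 101
  V = 111
  X = -59 + 5·101 + 2·111 = 668
  G = 237 + 3·101 + 111 + 6·668 = 4659
Policy A (V + 23):
  Q = 101
  V = 111 + 23 = 134
  X = -59 + 5·101 + 2·134 = 714
  G = 237 + 3·101 + 134 + 6·714 = 4958
ΔG = 4958 − 4659 = 299; ΔX = 714 − 668 = 46
Score = 1·299 + 5·46 = 529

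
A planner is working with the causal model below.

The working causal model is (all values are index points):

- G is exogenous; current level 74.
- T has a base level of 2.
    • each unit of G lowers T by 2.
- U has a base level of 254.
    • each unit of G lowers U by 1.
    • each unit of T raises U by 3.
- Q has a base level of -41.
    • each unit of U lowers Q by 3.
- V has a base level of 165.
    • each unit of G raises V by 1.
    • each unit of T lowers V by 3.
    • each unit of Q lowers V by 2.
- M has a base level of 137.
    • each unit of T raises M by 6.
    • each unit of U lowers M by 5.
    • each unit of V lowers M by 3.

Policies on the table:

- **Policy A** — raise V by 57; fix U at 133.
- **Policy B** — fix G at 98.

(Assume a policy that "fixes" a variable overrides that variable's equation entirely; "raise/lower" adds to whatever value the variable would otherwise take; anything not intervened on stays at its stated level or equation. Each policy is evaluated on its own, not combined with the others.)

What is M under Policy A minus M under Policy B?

-12236

Policy A (V + 57, U := 133):
  G = 74
  T = 2 − 2·74 = -146
  U = 133
  Q = -41 − 3·133 = -440
  V = 165 + 74 − 3·(-146) − 2·(-440) (+57 from intervention) = 1614
  M = 137 + 6·(-146) − 5·133 − 3·1614 = -6246
Policy B (G := 98):
  G = 98
  T = 2 − 2·98 = -194
  U = 254 − 98 + 3·(-194) = -426
  Q = -41 − 3·(-426) = 1237
  V = 165 + 98 − 3·(-194) − 2·1237 = -1629
  M = 137 + 6·(-194) − 5·(-426) − 3·(-1629) = 5990
M: -6246 − 5990 = -12236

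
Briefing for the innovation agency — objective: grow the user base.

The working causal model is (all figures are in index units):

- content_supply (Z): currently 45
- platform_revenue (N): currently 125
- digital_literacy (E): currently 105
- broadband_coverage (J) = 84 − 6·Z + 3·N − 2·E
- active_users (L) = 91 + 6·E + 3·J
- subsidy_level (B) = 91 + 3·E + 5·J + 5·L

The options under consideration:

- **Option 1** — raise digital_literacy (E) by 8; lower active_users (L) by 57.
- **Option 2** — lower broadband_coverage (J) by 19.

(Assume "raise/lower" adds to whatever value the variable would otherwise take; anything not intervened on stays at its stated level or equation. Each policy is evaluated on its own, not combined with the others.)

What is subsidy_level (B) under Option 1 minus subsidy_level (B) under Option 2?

39

Option 1 (E + 8, L − 57):
  Z = 45
  N = 125
  E = 105 + 8 = 113
  J = 84 − 6·45 + 3·125 − 2·113 = -37
  L = 91 + 6·113 + 3·(-37) (−57 from intervention) = 601
  B = 91 + 3·113 + 5·(-37) + 5·601 = 3250
Option 2 (J − 19):
  Z = 45
  N = 125
  E = 105
  J = 84 − 6·45 + 3·125 − 2·105 (−19 from intervention) = -40
  L = 91 + 6·105 + 3·(-40) = 601
  B = 91 + 3·105 + 5·(-40) + 5·601 = 3211
B: 3250 − 3211 = 39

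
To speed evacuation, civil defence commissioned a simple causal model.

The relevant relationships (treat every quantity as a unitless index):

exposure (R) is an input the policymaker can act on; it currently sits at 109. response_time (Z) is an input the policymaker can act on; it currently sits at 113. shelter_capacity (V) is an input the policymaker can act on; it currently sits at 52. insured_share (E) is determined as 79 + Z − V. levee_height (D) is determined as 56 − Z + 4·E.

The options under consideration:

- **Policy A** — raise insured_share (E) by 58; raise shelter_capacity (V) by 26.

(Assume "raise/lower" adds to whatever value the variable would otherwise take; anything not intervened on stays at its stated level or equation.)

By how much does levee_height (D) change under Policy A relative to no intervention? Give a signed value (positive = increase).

128

Baseline:
  Z = 113
  V = 52
  E = 79 + 113 − 52 = 140
  D = 56 − 113 + 4·140 = 503
Policy A (E + 58, V + 26):
  Z = 113
  V = 52 + 26 = 78
  E = 79 + 113 − 78 (+58 from intervention) = 172
  D = 56 − 113 + 4·172 = 631
Change in D: 631 − 503 = 128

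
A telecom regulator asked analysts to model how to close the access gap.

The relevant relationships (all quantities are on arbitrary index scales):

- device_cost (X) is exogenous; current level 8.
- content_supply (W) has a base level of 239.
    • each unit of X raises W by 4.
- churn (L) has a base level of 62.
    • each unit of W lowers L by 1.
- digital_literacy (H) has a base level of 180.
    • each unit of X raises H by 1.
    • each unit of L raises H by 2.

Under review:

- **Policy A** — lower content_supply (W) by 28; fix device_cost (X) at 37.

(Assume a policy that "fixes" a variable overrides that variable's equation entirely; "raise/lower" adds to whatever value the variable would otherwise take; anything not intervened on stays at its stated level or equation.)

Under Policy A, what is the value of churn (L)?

-297

Policy A (W − 28, X := 37):
  X = 37
  W = 239 + 4·37 (−28 from intervention) = 359
  L = 62 − 359 = -297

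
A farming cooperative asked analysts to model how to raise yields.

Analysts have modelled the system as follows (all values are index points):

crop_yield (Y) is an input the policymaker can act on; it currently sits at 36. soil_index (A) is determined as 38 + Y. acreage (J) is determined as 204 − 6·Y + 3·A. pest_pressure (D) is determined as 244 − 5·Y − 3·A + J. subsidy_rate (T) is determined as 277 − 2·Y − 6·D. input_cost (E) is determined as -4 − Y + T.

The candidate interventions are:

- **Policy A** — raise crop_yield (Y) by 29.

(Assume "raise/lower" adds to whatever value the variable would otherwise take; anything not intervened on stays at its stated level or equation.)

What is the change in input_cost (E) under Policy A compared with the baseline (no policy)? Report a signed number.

1827

Baseline:
  Y = 36
  A = 38 + 36 = 74
  J = 204 − 6·36 + 3·74 = 210
  D = 244 − 5·36 − 3·74 + 210 = 52
  T = 277 − 2·36 − 6·52 = -107
  E = -4 − 36 + (-107) = -147
Policy A (Y + 29):
  Y = 36 + 29 = 65
  A = 38 + 65 = 103
  J = 204 − 6·65 + 3·103 = 123
  D = 244 − 5·65 − 3·103 + 123 = -267
  T = 277 − 2·65 − 6·(-267) = 1749
  E = -4 − 65 + 1749 = 1680
Change in E: 1680 − (-147) = 1827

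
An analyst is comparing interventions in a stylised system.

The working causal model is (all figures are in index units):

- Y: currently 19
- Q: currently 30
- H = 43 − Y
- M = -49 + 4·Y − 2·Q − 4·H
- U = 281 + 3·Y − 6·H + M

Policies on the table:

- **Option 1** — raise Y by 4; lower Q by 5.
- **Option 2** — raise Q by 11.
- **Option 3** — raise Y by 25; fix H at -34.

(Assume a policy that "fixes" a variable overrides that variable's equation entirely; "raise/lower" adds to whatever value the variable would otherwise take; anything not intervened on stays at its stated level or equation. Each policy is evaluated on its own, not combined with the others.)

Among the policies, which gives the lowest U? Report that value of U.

43

Option 1 (Y + 4, Q − 5):
  Y = 19 + 4 = 23
  Q = 30 − 5 = 25
  H = 43 − 23 = 20
  M = -49 + 4·23 − 2·25 − 4·20 = -87
  U = 281 + 3·23 − 6·20 + (-87) = 143
Option 2 (Q + 11):
  Y = 19
  Q = 30 + 11 = 41
  H = 43 − 19 = 24
  M = -49 + 4·19 − 2·41 − 4·24 = -151
  U = 281 + 3·19 − 6·24 + (-151) = 43
Option 3 (Y + 25, H := -34):
  Y = 19 + 25 = 44
  Q = 30
  H = -34
  M = -49 + 4·44 − 2·30 − 4·(-34) = 203
  U = 281 + 3·44 − 6·(-34) + 203 = 820
Comparing — Option 1: U=143, Option 2: U=43, Option 3: U=820. Lowest is 43 (Option 2).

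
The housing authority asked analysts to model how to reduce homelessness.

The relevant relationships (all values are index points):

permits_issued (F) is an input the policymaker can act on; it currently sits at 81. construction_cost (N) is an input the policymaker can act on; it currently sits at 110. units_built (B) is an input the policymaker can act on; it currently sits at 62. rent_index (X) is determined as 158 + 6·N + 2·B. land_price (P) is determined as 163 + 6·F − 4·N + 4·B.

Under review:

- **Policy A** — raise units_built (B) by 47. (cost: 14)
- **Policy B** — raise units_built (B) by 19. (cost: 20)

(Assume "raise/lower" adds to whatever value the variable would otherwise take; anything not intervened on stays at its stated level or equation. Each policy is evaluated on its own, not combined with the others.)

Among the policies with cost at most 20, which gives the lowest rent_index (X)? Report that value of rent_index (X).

980

Policy A (B + 47):
  N = 110
  B = 62 + 47 = 109
  X = 158 + 6·110 + 2·109 = 1036
Policy B (B + 19):
  N = 110
  B = 62 + 19 = 81
  X = 158 + 6·110 + 2·81 = 980
Comparing — Policy A: X=1036, Policy B: X=980. Lowest is 980 (Policy B).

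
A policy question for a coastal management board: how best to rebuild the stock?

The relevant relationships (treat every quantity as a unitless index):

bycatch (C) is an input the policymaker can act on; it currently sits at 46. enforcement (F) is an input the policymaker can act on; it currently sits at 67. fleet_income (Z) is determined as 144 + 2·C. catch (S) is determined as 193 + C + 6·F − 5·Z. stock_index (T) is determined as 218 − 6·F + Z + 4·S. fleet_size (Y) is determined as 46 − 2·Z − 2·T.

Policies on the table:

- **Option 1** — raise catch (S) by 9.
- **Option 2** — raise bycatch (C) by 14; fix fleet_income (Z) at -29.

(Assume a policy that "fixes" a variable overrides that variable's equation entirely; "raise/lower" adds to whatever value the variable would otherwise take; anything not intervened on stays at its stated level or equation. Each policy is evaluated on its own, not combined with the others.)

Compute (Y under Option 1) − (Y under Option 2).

9580

Option 1 (S + 9):
  C = 46
  F = 67
  Z = 144 + 2·46 = 236
  S = 193 + 46 + 6·67 − 5·236 (+9 from intervention) = -530
  T = 218 − 6·67 + 236 + 4·(-530) = -2068
  Y = 46 − 2·236 − 2·(-2068) = 3710
Option 2 (C + 14, Z := -29):
  C = 46 + 14 = 60
  F = 67
  Z = -29
  S = 193 + 60 + 6·67 − 5·(-29) = 800
  T = 218 − 6·67 + (-29) + 4·800 = 2987
  Y = 46 − 2·(-29) − 2·2987 = -5870
Y: 3710 − (-5870) = 9580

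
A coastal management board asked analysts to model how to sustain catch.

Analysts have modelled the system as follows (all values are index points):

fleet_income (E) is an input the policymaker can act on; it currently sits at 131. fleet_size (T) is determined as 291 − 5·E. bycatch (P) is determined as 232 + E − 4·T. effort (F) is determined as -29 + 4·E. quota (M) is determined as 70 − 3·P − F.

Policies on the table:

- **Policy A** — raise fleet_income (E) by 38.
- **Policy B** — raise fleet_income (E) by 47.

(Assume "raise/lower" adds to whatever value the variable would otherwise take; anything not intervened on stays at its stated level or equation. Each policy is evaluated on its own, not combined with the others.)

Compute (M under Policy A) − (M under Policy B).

Policy A (E + 38):
  E = 131 + 38 = 169
  T = 291 − 5·169 = -554
  P = 232 + 169 − 4·(-554) = 2617
  F = -29 + 4·169 = 647
  M = 70 − 3·2617 − 647 = -8428
Policy B (E + 47):
  E = 131 + 47 = 178
  T = 291 − 5·178 = -599
  P = 232 + 178 − 4·(-599) = 2806
  F = -29 + 4·178 = 683
  M = 70 − 3·2806 − 683 = -9031
M: -8428 − (-9031) = 603

603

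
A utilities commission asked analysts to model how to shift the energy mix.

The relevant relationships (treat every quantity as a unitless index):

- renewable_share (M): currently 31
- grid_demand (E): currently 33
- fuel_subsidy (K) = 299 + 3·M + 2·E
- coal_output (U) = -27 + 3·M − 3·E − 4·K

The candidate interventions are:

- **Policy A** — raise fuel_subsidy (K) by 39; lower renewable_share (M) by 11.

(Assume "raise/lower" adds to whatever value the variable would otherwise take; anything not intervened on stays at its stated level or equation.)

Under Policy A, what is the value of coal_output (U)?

-1922

Policy A (K + 39, M − 11):
  M = 31 − 11 = 20
  E = 33
  K = 299 + 3·20 + 2·33 (+39 from intervention) = 464
  U = -27 + 3·20 − 3·33 − 4·464 = -1922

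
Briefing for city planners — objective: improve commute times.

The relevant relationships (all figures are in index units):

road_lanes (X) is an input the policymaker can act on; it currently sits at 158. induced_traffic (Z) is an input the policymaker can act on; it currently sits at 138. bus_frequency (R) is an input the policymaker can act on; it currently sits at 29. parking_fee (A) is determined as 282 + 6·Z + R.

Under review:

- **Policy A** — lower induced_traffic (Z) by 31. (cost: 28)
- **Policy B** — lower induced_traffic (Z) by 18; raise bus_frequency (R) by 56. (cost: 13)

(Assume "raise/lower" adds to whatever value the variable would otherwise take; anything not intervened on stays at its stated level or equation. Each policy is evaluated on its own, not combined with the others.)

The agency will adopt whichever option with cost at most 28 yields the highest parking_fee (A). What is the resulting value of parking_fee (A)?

Policy A (Z − 31):
  Z = 138 − 31 = 107
  R = 29
  A = 282 + 6·107 + 29 = 953
Policy B (Z − 18, R + 56):
  Z = 138 − 18 = 120
  R = 29 + 56 = 85
  A = 282 + 6·120 + 85 = 1087
Comparing — Policy A: A=953, Policy B: A=1087. Highest is 1087 (Policy B).

1087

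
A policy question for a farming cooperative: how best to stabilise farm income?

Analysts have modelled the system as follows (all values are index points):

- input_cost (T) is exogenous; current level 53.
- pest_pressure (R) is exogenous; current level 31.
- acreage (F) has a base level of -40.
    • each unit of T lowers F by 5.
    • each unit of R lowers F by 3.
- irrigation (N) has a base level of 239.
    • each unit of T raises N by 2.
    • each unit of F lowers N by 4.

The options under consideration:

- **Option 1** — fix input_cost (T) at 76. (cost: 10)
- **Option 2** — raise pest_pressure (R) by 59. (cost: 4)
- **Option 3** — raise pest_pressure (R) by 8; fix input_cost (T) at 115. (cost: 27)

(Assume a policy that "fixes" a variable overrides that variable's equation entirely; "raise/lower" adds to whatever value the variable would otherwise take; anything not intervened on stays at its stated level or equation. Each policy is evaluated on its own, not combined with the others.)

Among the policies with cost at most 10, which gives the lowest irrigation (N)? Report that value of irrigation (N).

2443

Option 1 (T := 76):
  T = 76
  R = 31
  F = -40 − 5·76 − 3·31 = -513
  N = 239 + 2·76 − 4·(-513) = 2443
Option 2 (R + 59):
  T = 53
  R = 31 + 59 = 90
  F = -40 − 5·53 − 3·90 = -575
  N = 239 + 2·53 − 4·(-575) = 2645
Comparing — Option 1: N=2443, Option 2: N=2645. Lowest is 2443 (Option 1).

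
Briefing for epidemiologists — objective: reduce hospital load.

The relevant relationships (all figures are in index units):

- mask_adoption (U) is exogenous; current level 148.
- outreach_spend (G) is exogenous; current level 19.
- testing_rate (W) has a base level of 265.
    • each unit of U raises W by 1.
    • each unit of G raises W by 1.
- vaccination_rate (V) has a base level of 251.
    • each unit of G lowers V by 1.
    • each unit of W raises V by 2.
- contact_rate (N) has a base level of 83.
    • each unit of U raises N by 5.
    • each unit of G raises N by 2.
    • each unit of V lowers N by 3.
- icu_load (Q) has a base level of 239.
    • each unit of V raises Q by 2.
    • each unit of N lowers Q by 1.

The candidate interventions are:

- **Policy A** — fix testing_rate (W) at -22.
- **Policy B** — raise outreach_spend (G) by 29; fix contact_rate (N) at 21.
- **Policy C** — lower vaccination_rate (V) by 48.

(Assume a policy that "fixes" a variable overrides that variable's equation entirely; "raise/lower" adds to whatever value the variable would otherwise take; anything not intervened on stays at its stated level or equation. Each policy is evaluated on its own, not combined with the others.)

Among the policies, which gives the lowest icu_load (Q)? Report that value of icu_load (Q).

318

Policy A (W := -22):
  U = 148
  G = 19
  W = -22
  V = 251 − 19 + 2·(-22) = 188
  N = 83 + 5·148 + 2·19 − 3·188 = 297
  Q = 239 + 2·188 − 297 = 318
Policy B (G + 29, N := 21):
  U = 148
  G = 19 + 29 = 48
  W = 265 + 148 + 48 = 461
  V = 251 − 48 + 2·461 = 1125
  N = 21
  Q = 239 + 2·1125 − 21 = 2468
Policy C (V − 48):
  U = 148
  G = 19
  W = 265 + 148 + 19 = 432
  V = 251 − 19 + 2·432 (−48 from intervention) = 1048
  N = 83 + 5·148 + 2·19 − 3·1048 = -2283
  Q = 239 + 2·1048 − (-2283) = 4618
Comparing — Policy A: Q=318, Policy B: Q=2468, Policy C: Q=4618. Lowest is 318 (Policy A).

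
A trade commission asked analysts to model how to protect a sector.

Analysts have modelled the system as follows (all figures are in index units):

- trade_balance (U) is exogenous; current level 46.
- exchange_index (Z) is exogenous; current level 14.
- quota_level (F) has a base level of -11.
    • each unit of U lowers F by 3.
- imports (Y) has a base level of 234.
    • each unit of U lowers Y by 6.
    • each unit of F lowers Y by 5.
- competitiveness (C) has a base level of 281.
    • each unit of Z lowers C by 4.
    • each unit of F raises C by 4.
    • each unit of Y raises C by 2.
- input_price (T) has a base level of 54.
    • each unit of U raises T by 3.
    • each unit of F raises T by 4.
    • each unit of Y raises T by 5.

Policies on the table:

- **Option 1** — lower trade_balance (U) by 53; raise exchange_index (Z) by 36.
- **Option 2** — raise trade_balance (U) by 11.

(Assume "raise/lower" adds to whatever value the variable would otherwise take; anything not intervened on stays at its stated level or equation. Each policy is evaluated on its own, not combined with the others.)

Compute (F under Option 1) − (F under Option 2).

Option 1 (U − 53, Z + 36):
  U = 46 − 53 = -7
  F = -11 − 3·(-7) = 10
Option 2 (U + 11):
  U = 46 + 11 = 57
  F = -11 − 3·57 = -182
F: 10 − (-182) = 192

192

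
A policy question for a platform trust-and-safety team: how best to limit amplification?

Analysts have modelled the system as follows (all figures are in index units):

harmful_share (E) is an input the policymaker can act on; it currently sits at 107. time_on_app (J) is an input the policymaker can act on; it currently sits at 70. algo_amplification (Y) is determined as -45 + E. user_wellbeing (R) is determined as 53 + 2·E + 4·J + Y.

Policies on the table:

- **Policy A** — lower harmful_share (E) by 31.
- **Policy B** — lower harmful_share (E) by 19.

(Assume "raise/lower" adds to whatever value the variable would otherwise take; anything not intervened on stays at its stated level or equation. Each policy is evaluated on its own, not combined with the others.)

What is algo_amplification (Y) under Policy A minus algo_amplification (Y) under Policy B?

-12

Policy A (E − 31):
  E = 107 − 31 = 76
  Y = -45 + 76 = 31
Policy B (E − 19):
  E = 107 − 19 = 88
  Y = -45 + 88 = 43
Y: 31 − 43 = -12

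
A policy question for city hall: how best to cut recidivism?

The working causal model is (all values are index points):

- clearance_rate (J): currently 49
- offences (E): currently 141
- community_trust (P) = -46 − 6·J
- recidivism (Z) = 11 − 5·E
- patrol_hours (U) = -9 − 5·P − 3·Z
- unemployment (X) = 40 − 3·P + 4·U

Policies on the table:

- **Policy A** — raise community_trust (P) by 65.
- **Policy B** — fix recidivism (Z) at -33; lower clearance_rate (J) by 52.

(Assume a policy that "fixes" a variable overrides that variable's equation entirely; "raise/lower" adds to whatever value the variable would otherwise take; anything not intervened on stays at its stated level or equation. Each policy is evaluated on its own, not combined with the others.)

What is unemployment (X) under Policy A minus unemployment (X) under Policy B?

Policy A (P + 65):
  J = 49
  E = 141
  P = -46 − 6·49 (+65 from intervention) = -275
  Z = 11 − 5·141 = -694
  U = -9 − 5·(-275) − 3·(-694) = 3448
  X = 40 − 3·(-275) + 4·3448 = 14657
Policy B (Z := -33, J − 52):
  J = 49 − 52 = -3
  E = 141
  P = -46 − 6·(-3) = -28
  Z = -33
  U = -9 − 5·(-28) − 3·(-33) = 230
  X = 40 − 3·(-28) + 4·230 = 1044
X: 14657 − 1044 = 13613

13613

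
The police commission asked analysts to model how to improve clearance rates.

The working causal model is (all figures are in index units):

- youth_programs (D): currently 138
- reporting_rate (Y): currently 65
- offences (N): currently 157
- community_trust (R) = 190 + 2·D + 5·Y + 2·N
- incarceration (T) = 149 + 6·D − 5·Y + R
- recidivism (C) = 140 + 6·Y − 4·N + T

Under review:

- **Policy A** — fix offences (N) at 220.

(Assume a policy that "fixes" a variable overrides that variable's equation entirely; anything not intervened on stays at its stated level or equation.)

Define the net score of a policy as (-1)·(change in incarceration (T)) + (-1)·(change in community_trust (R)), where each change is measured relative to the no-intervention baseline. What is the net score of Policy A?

-252

Baseline:
  D = 138
  Y = 65
  N = 157
  R = 190 + 2·138 + 5·65 + 2·157 = 1105
  T = 149 + 6·138 − 5·65 + 1105 = 1757
Policy A (N := 220):
  D = 138
  Y = 65
  N = 220
  R = 190 + 2·138 + 5·65 + 2·220 = 1231
  T = 149 + 6·138 − 5·65 + 1231 = 1883
ΔT = 1883 − 1757 = 126; ΔR = 1231 − 1105 = 126
Score = (-1)·126 + (-1)·126 = -252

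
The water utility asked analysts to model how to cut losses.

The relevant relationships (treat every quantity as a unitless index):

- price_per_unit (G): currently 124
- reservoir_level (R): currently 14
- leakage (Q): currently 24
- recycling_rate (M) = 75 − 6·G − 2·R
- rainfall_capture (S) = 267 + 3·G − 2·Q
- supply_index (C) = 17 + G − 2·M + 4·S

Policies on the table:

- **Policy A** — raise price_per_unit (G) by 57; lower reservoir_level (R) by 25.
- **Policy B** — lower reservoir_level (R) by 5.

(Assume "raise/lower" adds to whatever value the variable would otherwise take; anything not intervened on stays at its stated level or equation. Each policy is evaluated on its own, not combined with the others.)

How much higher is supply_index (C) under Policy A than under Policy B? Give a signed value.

1345

Policy A (G + 57, R − 25):
  G = 124 + 57 = 181
  R = 14 − 25 = -11
  Q = 24
  M = 75 − 6·181 − 2·(-11) = -989
  S = 267 + 3·181 − 2·24 = 762
  C = 17 + 181 − 2·(-989) + 4·762 = 5224
Policy B (R − 5):
  G = 124
  R = 14 − 5 = 9
  Q = 24
  M = 75 − 6·124 − 2·9 = -687
  S = 267 + 3·124 − 2·24 = 591
  C = 17 + 124 − 2·(-687) + 4·591 = 3879
C: 5224 − 3879 = 1345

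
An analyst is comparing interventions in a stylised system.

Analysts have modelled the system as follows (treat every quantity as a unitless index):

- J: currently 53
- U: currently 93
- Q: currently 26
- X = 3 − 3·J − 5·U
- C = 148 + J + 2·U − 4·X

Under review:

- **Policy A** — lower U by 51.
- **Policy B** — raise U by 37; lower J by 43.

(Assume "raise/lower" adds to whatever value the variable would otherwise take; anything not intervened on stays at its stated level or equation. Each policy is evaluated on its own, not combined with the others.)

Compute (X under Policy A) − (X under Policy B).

311

Policy A (U − 51):
  J = 53
  U = 93 − 51 = 42
  X = 3 − 3·53 − 5·42 = -366
Policy B (U + 37, J − 43):
  J = 53 − 43 = 10
  U = 93 + 37 = 130
  X = 3 − 3·10 − 5·130 = -677
X: -366 − (-677) = 311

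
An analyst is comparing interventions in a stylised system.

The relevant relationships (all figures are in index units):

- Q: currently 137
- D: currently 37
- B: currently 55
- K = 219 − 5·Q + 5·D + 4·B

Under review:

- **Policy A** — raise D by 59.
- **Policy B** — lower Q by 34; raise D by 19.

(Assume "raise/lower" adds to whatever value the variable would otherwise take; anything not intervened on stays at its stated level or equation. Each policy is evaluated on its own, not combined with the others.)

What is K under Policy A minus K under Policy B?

30

Policy A (D + 59):
  Q = 137
  D = 37 + 59 = 96
  B = 55
  K = 219 − 5·137 + 5·96 + 4·55 = 234
Policy B (Q − 34, D + 19):
  Q = 137 − 34 = 103
  D = 37 + 19 = 56
  B = 55
  K = 219 − 5·103 + 5·56 + 4·55 = 204
K: 234 − 204 = 30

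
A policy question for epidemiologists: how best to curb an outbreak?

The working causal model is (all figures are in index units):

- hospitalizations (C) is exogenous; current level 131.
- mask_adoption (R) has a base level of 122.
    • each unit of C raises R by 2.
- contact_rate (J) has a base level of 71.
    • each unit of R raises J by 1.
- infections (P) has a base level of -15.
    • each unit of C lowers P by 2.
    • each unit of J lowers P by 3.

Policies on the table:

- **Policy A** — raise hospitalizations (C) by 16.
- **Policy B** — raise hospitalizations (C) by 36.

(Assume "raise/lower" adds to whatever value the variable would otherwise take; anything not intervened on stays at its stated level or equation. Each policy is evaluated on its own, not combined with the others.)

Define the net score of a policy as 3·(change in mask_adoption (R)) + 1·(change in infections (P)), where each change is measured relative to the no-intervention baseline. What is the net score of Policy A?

-32

Baseline:
  C = 131
  R = 122 + 2·131 = 384
  J = 71 + 384 = 455
  P = -15 − 2·131 − 3·455 = -1642
Policy A (C + 16):
  C = 131 + 16 = 147
  R = 122 + 2·147 = 416
  J = 71 + 416 = 487
  P = -15 − 2·147 − 3·487 = -1770
ΔR = 416 − 384 = 32; ΔP = -1770 − (-1642) = -128
Score = 3·32 + 1·(-128) = -32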